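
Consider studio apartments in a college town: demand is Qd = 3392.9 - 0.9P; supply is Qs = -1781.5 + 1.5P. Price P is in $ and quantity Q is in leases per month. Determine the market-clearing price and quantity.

P* = 2156, Q* = 1452.5

Set Qd = Qs: 3392.9 - 0.9P = -1781.5 + 1.5P, so 5174.4 = 2.4P and P* = 2156.
Plugging P* into demand: Q* = 3392.9 - 0.9(2156) = 1452.5.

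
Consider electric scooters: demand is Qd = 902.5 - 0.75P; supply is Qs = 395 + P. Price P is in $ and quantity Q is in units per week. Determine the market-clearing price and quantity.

At equilibrium Qd = Qs, so 902.5 - 0.75P = 395 + P; collecting terms, 507.5 = 1.75P and P* = 290.
From the demand curve, Q* = 902.5 - 0.75(290) = 685.

P* = 290, Q* = 685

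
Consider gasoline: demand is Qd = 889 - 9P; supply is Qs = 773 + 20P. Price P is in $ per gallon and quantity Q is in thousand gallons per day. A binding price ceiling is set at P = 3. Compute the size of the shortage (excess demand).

Shortage = 29

At P = 3: Qd = 862 and Qs = 833.
Shortage = Qd - Qs = 862 - 833 = 29.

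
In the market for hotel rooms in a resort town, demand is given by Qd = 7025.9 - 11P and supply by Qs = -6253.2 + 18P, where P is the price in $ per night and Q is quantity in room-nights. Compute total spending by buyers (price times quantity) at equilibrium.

The market clears where 7025.9 - 11P = -6253.2 + 18P. Rearranging, 29P = 13279.1, hence P* = 457.9.
Then Q* = 7025.9 - 11(457.9) = 1989.
Total spending by buyers = P* × Q* = 457.9 × 1989 = 910763.1.

Total spending by buyers = 910763.1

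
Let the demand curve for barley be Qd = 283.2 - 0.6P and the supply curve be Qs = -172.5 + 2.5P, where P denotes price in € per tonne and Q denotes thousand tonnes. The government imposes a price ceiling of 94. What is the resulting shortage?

Shortage = 164.3

At P = 94: Qd = 226.8 and Qs = 62.5.
Shortage = Qd - Qs = 226.8 - 62.5 = 164.3.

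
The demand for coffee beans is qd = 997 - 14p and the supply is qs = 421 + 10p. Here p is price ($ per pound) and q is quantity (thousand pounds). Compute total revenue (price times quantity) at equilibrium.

At equilibrium qd = qs, so 997 - 14p = 421 + 10p; collecting terms, 576 = 24p and p* = 24.
Then q* = 997 - 14(24) = 661.
Total revenue = p* × q* = 24 × 661 = 15864.

Total revenue = 15864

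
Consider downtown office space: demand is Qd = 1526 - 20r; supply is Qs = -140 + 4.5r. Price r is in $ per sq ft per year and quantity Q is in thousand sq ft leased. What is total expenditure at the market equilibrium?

Total expenditure = 11288

Set Qd = Qs: 1526 - 20r = -140 + 4.5r, so 1666 = 24.5r and r* = 68.
Plugging r* into demand: Q* = 1526 - 20(68) = 166.
Total expenditure = r* × Q* = 68 × 166 = 11288.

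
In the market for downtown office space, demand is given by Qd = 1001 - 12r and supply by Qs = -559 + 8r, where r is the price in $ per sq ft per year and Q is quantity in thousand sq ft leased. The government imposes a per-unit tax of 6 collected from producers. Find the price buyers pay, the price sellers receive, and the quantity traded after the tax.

r_b = 80.4, r_s = 74.4, Q = 36.2

The tax drives a wedge r_b - r_s = 6. Substituting r_s = r_b - 6 into supply: Qs = -607 + 8r_b.
Market clearing requires 1001 - 12r_b = -607 + 8r_b; hence 1608 = 20r_b and r_b = 80.4.
Then r_s = 80.4 - 6 = 74.4 and Q = 1001 - 12(80.4) = 36.2.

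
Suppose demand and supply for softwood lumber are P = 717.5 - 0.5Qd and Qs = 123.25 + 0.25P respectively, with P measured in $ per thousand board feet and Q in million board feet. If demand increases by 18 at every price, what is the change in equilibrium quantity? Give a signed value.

ΔQ = 2

In direct form, Qd = 1435 - 2P.
Set Qd = Qs: 1435 - 2P = 123.25 + 0.25P, so 1311.75 = 2.25P and P* = 583.
Substitute back: Q* = 1435 - 2(583) = 269.
After the shift, demand is Qd = 1453 - 2P.
Re-solving, 2.25P = 1329.75 gives P = 591 and Q = 271.
ΔQ = 271 - 269 = 2.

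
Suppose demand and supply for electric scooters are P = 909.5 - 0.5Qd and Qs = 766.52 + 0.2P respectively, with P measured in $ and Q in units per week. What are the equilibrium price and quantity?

In direct form, Qd = 1819 - 2P.
Set Qd = Qs: 1819 - 2P = 766.52 + 0.2P, so 1052.48 = 2.2P and P* = 478.4.
Plugging P* into demand: Q* = 1819 - 2(478.4) = 862.2.

P* = 478.4, Q* = 862.2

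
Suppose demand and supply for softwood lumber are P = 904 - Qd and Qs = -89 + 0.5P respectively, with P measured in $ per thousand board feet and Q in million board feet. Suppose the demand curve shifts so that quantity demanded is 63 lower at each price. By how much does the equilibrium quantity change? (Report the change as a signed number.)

ΔQ = -21

Rewriting in direct form: Qd = 904 - P.
At equilibrium Qd = Qs, so 904 - P = -89 + 0.5P; collecting terms, 993 = 1.5P and P* = 662.
From the demand curve, Q* = 904 - 662 = 242.
After the shift, demand is Qd = 841 - P.
The new intersection has 930 = 1.5P, i.e. P = 620, Q = 221.
ΔQ = 221 - 242 = -21.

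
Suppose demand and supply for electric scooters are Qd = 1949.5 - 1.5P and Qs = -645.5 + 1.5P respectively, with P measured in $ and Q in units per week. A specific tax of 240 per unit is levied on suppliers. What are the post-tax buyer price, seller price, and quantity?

Suppliers keep P_s = P_b - 240 per unit, so supply in terms of the buyer price is Qs = -1005.5 + 1.5P_b.
Equate demand and the shifted supply: 1949.5 - 1.5P_b = -1005.5 + 1.5P_b, giving 3P_b = 2955, so P_b = 985.
So P_s = 745 and the quantity traded is Q = 1949.5 - 1.5(985) = 472.

P_b = 985, P_s = 745, Q = 472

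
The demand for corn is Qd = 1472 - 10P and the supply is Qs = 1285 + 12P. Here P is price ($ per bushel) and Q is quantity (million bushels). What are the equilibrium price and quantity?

At equilibrium Qd = Qs, so 1472 - 10P = 1285 + 12P; collecting terms, 187 = 22P and P* = 8.5.
From the demand curve, Q* = 1472 - 10(8.5) = 1387.

P* = 8.5, Q* = 1387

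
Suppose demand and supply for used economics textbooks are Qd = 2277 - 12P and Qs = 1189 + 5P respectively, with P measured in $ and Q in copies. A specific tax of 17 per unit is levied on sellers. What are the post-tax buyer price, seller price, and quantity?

P_b = 69, P_s = 52, Q = 1449

The tax drives a wedge P_b - P_s = 17. Substituting P_s = P_b - 17 into supply: Qs = 1104 + 5P_b.
Equate demand and the shifted supply: 2277 - 12P_b = 1104 + 5P_b, giving 17P_b = 1173, so P_b = 69.
Then P_s = 69 - 17 = 52 and Q = 2277 - 12(69) = 1449.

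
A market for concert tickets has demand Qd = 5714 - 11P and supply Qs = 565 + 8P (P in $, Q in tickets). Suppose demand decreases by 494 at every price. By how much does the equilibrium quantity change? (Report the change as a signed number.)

Equating demand and supply, 5714 - 11P = 565 + 8P gives 19P = 5149, so P* = 271.
Then Q* = 5714 - 11(271) = 2733.
After the shift, demand is Qd = 5220 - 11P.
Re-solving, 19P = 4655 gives P = 245 and Q = 2525.
ΔQ = 2525 - 2733 = -208.

ΔQ = -208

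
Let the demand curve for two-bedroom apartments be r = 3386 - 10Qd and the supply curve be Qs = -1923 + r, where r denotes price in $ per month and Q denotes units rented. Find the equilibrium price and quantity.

Inverting to quantity form: Qd = 338.6 - 0.1r.
Equating demand and supply, 338.6 - 0.1r = -1923 + r gives 1.1r = 2261.6, so r* = 2056.
From the demand curve, Q* = 338.6 - 0.1(2056) = 133.

r* = 2056, Q* = 133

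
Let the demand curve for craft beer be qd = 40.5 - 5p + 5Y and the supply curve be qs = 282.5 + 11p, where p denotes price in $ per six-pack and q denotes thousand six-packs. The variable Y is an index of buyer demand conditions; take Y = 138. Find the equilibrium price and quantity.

With Y = 138, demand is qd = 730.5 - 5p.
The market clears where 730.5 - 5p = 282.5 + 11p. Rearranging, 16p = 448, hence p* = 28.
Plugging p* into demand: q* = 730.5 - 5(28) = 590.5.

p* = 28, q* = 590.5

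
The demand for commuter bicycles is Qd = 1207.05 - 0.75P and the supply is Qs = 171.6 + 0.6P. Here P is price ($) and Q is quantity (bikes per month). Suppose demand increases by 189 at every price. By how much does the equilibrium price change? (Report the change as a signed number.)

The market clears where 1207.05 - 0.75P = 171.6 + 0.6P. Rearranging, 1.35P = 1035.45, hence P* = 767.
Then Q* = 1207.05 - 0.75(767) = 631.8.
After the shift, demand is Qd = 1396.05 - 0.75P.
Re-solving, 1.35P = 1224.45 gives P = 907 and Q = 715.8.
ΔP = 907 - 767 = 140.

ΔP = 140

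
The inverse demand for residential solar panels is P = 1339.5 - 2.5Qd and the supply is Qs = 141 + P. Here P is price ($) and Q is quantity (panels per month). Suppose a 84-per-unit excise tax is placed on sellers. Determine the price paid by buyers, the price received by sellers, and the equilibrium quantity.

P_b = 342, P_s = 258, Q = 399

Rewriting in direct form: Qd = 535.8 - 0.4P.
The tax drives a wedge P_b - P_s = 84. Substituting P_s = P_b - 84 into supply: Qs = 57 + P_b.
Set Qd = Qs: 535.8 - 0.4P_b = 57 + P_b, so 478.8 = 1.4P_b and P_b = 342.
So P_s = 258 and the quantity traded is Q = 535.8 - 0.4(342) = 399.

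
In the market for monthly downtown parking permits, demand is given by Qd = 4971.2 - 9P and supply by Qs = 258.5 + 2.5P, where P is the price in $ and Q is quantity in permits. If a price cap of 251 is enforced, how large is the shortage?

With P fixed at 251, quantity demanded is 2712.2 and quantity supplied is 886.
Shortage = Qd - Qs = 2712.2 - 886 = 1826.2.

Shortage = 1826.2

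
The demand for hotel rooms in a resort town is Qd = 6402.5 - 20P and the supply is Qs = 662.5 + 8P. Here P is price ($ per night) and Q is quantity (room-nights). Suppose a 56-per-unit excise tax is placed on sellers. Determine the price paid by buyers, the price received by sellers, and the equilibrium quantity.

Sellers keep P_s = P_b - 56 per unit, so supply in terms of the buyer price is Qs = 214.5 + 8P_b.
Set Qd = Qs: 6402.5 - 20P_b = 214.5 + 8P_b, so 6188 = 28P_b and P_b = 221.
So P_s = 165 and the quantity traded is Q = 6402.5 - 20(221) = 1982.5.

P_b = 221, P_s = 165, Q = 1982.5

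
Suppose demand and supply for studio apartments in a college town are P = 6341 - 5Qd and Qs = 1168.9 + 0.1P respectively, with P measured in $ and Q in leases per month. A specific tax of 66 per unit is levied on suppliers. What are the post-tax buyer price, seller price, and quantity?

P_b = 353, P_s = 287, Q = 1197.6

Inverting to quantity form: Qd = 1268.2 - 0.2P.
With a tax of 66 on suppliers, they supply based on the net price P_s = P_b - 66, so Qs = 1162.3 + 0.1P_b.
Market clearing requires 1268.2 - 0.2P_b = 1162.3 + 0.1P_b; hence 105.9 = 0.3P_b and P_b = 353.
So P_s = 287 and the quantity traded is Q = 1268.2 - 0.2(353) = 1197.6.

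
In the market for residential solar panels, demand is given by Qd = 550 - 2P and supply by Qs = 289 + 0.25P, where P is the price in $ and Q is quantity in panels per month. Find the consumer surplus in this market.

The market clears where 550 - 2P = 289 + 0.25P. Rearranging, 2.25P = 261, hence P* = 116.
From the demand curve, Q* = 550 - 2(116) = 318.
Demand choke price (Qd = 0): P = 550/2 = 275. Consumer surplus = ½ × (275 - 116) × 318 = 25281.

Consumer surplus = 25281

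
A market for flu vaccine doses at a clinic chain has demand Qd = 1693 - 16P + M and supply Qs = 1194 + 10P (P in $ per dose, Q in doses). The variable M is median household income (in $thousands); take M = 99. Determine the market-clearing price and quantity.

With M = 99, demand is Qd = 1792 - 16P.
Set Qd = Qs: 1792 - 16P = 1194 + 10P, so 598 = 26P and P* = 23.
From the demand curve, Q* = 1792 - 16(23) = 1424.

P* = 23, Q* = 1424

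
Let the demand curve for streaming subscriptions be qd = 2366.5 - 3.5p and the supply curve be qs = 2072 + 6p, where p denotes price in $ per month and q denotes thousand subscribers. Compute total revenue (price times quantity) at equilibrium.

Total revenue = 69998

At equilibrium qd = qs, so 2366.5 - 3.5p = 2072 + 6p; collecting terms, 294.5 = 9.5p and p* = 31.
Then q* = 2366.5 - 3.5(31) = 2258.
Total revenue = p* × q* = 31 × 2258 = 69998.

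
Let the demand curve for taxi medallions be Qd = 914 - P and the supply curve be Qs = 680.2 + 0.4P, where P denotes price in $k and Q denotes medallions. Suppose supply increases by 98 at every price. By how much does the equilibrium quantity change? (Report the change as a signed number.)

ΔQ = 70

At equilibrium Qd = Qs, so 914 - P = 680.2 + 0.4P; collecting terms, 233.8 = 1.4P and P* = 167.
Then Q* = 914 - 167 = 747.
After the shift, supply is Qs = 778.2 + 0.4P.
The new intersection has 135.8 = 1.4P, i.e. P = 97, Q = 817.
ΔQ = 817 - 747 = 70.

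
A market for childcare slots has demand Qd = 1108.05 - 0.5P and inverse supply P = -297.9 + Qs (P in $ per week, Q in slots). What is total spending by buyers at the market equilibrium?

Solving each curve for Q: Qs = 297.9 + P.
Equating demand and supply, 1108.05 - 0.5P = 297.9 + P gives 1.5P = 810.15, so P* = 540.1.
Plugging P* into demand: Q* = 1108.05 - 0.5(540.1) = 838.
Total spending by buyers = P* × Q* = 540.1 × 838 = 452603.8.

Total spending by buyers = 452603.8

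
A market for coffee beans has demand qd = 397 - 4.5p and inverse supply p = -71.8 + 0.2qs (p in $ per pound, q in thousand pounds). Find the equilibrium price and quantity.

Inverting to quantity form: qs = 359 + 5p.
The market clears where 397 - 4.5p = 359 + 5p. Rearranging, 9.5p = 38, hence p* = 4.
Plugging p* into demand: q* = 397 - 4.5(4) = 379.

p* = 4, q* = 379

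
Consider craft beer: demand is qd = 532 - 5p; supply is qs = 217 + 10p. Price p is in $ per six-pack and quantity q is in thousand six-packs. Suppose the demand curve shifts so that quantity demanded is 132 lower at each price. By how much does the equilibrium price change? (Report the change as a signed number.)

Δp = -8.8

The market clears where 532 - 5p = 217 + 10p. Rearranging, 15p = 315, hence p* = 21.
From the demand curve, q* = 532 - 5(21) = 427.
After the shift, demand is qd = 400 - 5p.
The new intersection has 183 = 15p, i.e. p = 12.2, q = 339.
Δp = 12.2 - 21 = -8.8.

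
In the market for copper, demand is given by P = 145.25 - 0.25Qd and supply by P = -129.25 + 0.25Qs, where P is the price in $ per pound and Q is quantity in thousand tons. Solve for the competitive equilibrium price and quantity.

P* = 8, Q* = 549

Inverting to quantity form: Qd = 581 - 4P and Qs = 517 + 4P.
At equilibrium Qd = Qs, so 581 - 4P = 517 + 4P; collecting terms, 64 = 8P and P* = 8.
Then Q* = 581 - 4(8) = 549.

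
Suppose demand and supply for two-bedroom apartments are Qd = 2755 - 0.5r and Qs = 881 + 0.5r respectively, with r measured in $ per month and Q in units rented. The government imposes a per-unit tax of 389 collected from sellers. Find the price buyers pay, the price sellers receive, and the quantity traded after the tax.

With a tax of 389 on sellers, they supply based on the net price r_s = r_b - 389, so Qs = 686.5 + 0.5r_b.
Equate demand and the shifted supply: 2755 - 0.5r_b = 686.5 + 0.5r_b, giving r_b = 2068.5, so r_b = 2068.5.
Then r_s = 2068.5 - 389 = 1679.5 and Q = 2755 - 0.5(2068.5) = 1720.75.

r_b = 2068.5, r_s = 1679.5, Q = 1720.75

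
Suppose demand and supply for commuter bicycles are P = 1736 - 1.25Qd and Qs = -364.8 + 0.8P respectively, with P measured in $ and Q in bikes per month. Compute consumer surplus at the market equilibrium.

Solving each curve for Q: Qd = 1388.8 - 0.8P.
Set Qd = Qs: 1388.8 - 0.8P = -364.8 + 0.8P, so 1753.6 = 1.6P and P* = 1096.
From the demand curve, Q* = 1388.8 - 0.8(1096) = 512.
Demand choke price (Qd = 0): P = 1388.8/0.8 = 1736. Consumer surplus = ½ × (1736 - 1096) × 512 = 163840.

Consumer surplus = 163840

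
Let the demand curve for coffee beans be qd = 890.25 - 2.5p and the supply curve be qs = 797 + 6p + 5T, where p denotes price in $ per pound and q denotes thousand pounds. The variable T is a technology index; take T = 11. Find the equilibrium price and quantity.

With T = 11, supply is qs = 852 + 6p.
At equilibrium qd = qs, so 890.25 - 2.5p = 852 + 6p; collecting terms, 38.25 = 8.5p and p* = 4.5.
Plugging p* into demand: q* = 890.25 - 2.5(4.5) = 879.

p* = 4.5, q* = 879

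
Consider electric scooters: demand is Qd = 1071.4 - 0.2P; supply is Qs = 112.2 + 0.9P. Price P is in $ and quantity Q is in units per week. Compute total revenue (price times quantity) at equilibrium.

Total revenue = 782184

Equating demand and supply, 1071.4 - 0.2P = 112.2 + 0.9P gives 1.1P = 959.2, so P* = 872.
Substitute back: Q* = 1071.4 - 0.2(872) = 897.
Total revenue = P* × Q* = 872 × 897 = 782184.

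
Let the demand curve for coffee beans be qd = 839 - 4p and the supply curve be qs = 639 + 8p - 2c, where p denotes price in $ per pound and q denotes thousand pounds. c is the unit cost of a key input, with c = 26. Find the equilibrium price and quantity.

With c = 26, supply is qs = 587 + 8p.
Set qd = qs: 839 - 4p = 587 + 8p, so 252 = 12p and p* = 21.
Substitute back: q* = 839 - 4(21) = 755.

p* = 21, q* = 755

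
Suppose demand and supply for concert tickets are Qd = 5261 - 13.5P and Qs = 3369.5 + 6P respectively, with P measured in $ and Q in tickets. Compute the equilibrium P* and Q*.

The market clears where 5261 - 13.5P = 3369.5 + 6P. Rearranging, 19.5P = 1891.5, hence P* = 97.
Substitute back: Q* = 5261 - 13.5(97) = 3951.5.

P* = 97, Q* = 3951.5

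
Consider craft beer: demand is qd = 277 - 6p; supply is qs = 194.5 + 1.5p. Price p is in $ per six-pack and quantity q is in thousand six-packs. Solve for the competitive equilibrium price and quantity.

At equilibrium qd = qs, so 277 - 6p = 194.5 + 1.5p; collecting terms, 82.5 = 7.5p and p* = 11.
Substitute back: q* = 277 - 6(11) = 211.

p* = 11, q* = 211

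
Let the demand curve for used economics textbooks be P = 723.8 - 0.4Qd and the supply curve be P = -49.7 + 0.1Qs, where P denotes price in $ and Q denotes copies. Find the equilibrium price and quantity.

In direct form, Qd = 1809.5 - 2.5P and Qs = 497 + 10P.
At equilibrium Qd = Qs, so 1809.5 - 2.5P = 497 + 10P; collecting terms, 1312.5 = 12.5P and P* = 105.
Substitute back: Q* = 1809.5 - 2.5(105) = 1547.

P* = 105, Q* = 1547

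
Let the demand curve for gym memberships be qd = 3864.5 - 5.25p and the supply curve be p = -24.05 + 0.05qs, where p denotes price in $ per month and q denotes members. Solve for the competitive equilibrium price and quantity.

Solving each curve for q: qs = 481 + 20p.
At equilibrium qd = qs, so 3864.5 - 5.25p = 481 + 20p; collecting terms, 3383.5 = 25.25p and p* = 134.
Plugging p* into demand: q* = 3864.5 - 5.25(134) = 3161.

p* = 134, q* = 3161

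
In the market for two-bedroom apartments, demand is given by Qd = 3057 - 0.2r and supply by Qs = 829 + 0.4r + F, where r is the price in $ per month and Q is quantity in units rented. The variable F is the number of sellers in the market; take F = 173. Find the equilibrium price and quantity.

r* = 3425, Q* = 2372

With F = 173, supply is Qs = 1002 + 0.4r.
At equilibrium Qd = Qs, so 3057 - 0.2r = 1002 + 0.4r; collecting terms, 2055 = 0.6r and r* = 3425.
Substitute back: Q* = 3057 - 0.2(3425) = 2372.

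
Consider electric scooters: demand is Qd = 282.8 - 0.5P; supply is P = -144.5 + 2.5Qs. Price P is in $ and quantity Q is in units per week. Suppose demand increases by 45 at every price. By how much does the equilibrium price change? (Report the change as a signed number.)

In direct form, Qs = 57.8 + 0.4P.
Set Qd = Qs: 282.8 - 0.5P = 57.8 + 0.4P, so 225 = 0.9P and P* = 250.
From the demand curve, Q* = 282.8 - 0.5(250) = 157.8.
After the shift, demand is Qd = 327.8 - 0.5P.
Re-solving, 0.9P = 270 gives P = 300 and Q = 177.8.
ΔP = 300 - 250 = 50.

ΔP = 50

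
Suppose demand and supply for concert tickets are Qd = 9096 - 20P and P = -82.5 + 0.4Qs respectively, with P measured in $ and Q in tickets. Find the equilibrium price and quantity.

In direct form, Qs = 206.25 + 2.5P.
At equilibrium Qd = Qs, so 9096 - 20P = 206.25 + 2.5P; collecting terms, 8889.75 = 22.5P and P* = 395.1.
Then Q* = 9096 - 20(395.1) = 1194.

P* = 395.1, Q* = 1194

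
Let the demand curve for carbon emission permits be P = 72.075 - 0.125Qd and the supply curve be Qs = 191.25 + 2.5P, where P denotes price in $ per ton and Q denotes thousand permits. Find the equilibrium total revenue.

Solving each curve for Q: Qd = 576.6 - 8P.
Equating demand and supply, 576.6 - 8P = 191.25 + 2.5P gives 10.5P = 385.35, so P* = 36.7.
From the demand curve, Q* = 576.6 - 8(36.7) = 283.
Total revenue = P* × Q* = 36.7 × 283 = 10386.1.

Total revenue = 10386.1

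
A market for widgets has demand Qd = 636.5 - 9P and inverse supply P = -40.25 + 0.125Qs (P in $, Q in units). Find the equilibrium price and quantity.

Rewriting in direct form: Qs = 322 + 8P.
Set Qd = Qs: 636.5 - 9P = 322 + 8P, so 314.5 = 17P and P* = 18.5.
Substitute back: Q* = 636.5 - 9(18.5) = 470.

P* = 18.5, Q* = 470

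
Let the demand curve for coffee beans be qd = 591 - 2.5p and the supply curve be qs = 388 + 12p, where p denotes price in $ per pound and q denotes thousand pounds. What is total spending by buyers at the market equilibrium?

Total spending by buyers = 7784

At equilibrium qd = qs, so 591 - 2.5p = 388 + 12p; collecting terms, 203 = 14.5p and p* = 14.
Then q* = 591 - 2.5(14) = 556.
Total spending by buyers = p* × q* = 14 × 556 = 7784.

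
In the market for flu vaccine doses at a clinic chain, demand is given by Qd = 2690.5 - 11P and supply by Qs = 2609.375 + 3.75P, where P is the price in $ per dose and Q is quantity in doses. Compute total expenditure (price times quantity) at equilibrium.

Set Qd = Qs: 2690.5 - 11P = 2609.375 + 3.75P, so 81.125 = 14.75P and P* = 5.5.
From the demand curve, Q* = 2690.5 - 11(5.5) = 2630.
Total expenditure = P* × Q* = 5.5 × 2630 = 14465.

Total expenditure = 14465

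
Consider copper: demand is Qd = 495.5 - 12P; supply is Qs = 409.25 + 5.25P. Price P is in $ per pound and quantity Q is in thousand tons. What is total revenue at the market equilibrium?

At equilibrium Qd = Qs, so 495.5 - 12P = 409.25 + 5.25P; collecting terms, 86.25 = 17.25P and P* = 5.
From the demand curve, Q* = 495.5 - 12(5) = 435.5.
Total revenue = P* × Q* = 5 × 435.5 = 2177.5.

Total revenue = 2177.5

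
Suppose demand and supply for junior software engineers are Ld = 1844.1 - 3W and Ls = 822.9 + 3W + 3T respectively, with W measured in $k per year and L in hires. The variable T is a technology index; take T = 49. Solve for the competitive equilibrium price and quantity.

With T = 49, supply is Ls = 969.9 + 3W.
The market clears where 1844.1 - 3W = 969.9 + 3W. Rearranging, 6W = 874.2, hence W* = 145.7.
Substitute back: L* = 1844.1 - 3(145.7) = 1407.

W* = 145.7, L* = 1407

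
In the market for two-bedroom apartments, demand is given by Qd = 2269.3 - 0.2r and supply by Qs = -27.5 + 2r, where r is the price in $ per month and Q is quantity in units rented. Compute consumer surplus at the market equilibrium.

Consumer surplus = 10614150.625

The market clears where 2269.3 - 0.2r = -27.5 + 2r. Rearranging, 2.2r = 2296.8, hence r* = 1044.
Substitute back: Q* = 2269.3 - 0.2(1044) = 2060.5.
Demand choke price (Qd = 0): r = 2269.3/0.2 = 11346.5. Consumer surplus = ½ × (11346.5 - 1044) × 2060.5 = 10614150.625.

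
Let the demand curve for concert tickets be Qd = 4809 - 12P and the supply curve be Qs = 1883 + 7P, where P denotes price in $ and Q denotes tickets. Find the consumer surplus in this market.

Consumer surplus = 365313.375

At equilibrium Qd = Qs, so 4809 - 12P = 1883 + 7P; collecting terms, 2926 = 19P and P* = 154.
Then Q* = 4809 - 12(154) = 2961.
Demand choke price (Qd = 0): P = 4809/12 = 400.75. Consumer surplus = ½ × (400.75 - 154) × 2961 = 365313.375.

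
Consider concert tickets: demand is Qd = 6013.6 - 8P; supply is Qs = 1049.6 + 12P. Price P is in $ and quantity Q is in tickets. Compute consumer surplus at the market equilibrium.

At equilibrium Qd = Qs, so 6013.6 - 8P = 1049.6 + 12P; collecting terms, 4964 = 20P and P* = 248.2.
Substitute back: Q* = 6013.6 - 8(248.2) = 4028.
Demand choke price (Qd = 0): P = 6013.6/8 = 751.7. Consumer surplus = ½ × (751.7 - 248.2) × 4028 = 1014049.

Consumer surplus = 1014049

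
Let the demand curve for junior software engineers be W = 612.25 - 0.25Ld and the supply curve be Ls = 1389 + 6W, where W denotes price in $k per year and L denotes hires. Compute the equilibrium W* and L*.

W* = 106, L* = 2025

Rewriting in direct form: Ld = 2449 - 4W.
Set Ld = Ls: 2449 - 4W = 1389 + 6W, so 1060 = 10W and W* = 106.
Substitute back: L* = 2449 - 4(106) = 2025.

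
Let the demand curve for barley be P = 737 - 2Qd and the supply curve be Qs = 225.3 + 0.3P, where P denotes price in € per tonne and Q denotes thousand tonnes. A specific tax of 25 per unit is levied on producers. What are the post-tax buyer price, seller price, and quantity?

Inverting to quantity form: Qd = 368.5 - 0.5P.
The tax drives a wedge P_b - P_s = 25. Substituting P_s = P_b - 25 into supply: Qs = 217.8 + 0.3P_b.
Market clearing requires 368.5 - 0.5P_b = 217.8 + 0.3P_b; hence 150.7 = 0.8P_b and P_b = 188.375.
So P_s = 163.375 and the quantity traded is Q = 368.5 - 0.5(188.375) = 274.3125.

P_b = 188.375, P_s = 163.375, Q = 274.3125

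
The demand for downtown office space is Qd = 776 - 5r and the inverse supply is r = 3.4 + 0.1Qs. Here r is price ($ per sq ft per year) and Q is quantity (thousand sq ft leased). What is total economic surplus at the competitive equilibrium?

Inverting to quantity form: Qs = -34 + 10r.
Set Qd = Qs: 776 - 5r = -34 + 10r, so 810 = 15r and r* = 54.
From the demand curve, Q* = 776 - 5(54) = 506.
Demand choke price = 155.2; supply choke price = 3.4. CS = ½(155.2 - 54)(506) = 25603.6; PS = ½(54 - 3.4)(506) = 12801.8. Total surplus = 38405.4.

Total surplus = 38405.4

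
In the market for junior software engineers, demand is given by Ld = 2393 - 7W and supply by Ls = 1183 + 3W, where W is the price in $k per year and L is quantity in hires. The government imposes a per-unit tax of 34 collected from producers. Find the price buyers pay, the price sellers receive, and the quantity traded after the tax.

W_b = 131.2, W_s = 97.2, L = 1474.6

Producers keep W_s = W_b - 34 per unit, so supply in terms of the buyer price is Ls = 1081 + 3W_b.
Market clearing requires 2393 - 7W_b = 1081 + 3W_b; hence 1312 = 10W_b and W_b = 131.2.
Then W_s = 131.2 - 34 = 97.2 and L = 2393 - 7(131.2) = 1474.6.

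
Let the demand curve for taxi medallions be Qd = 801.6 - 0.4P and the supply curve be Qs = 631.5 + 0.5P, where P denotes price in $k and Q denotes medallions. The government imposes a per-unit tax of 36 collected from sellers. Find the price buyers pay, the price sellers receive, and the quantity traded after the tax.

P_b = 209, P_s = 173, Q = 718

Sellers keep P_s = P_b - 36 per unit, so supply in terms of the buyer price is Qs = 613.5 + 0.5P_b.
Market clearing requires 801.6 - 0.4P_b = 613.5 + 0.5P_b; hence 188.1 = 0.9P_b and P_b = 209.
Then P_s = 209 - 36 = 173 and Q = 801.6 - 0.4(209) = 718.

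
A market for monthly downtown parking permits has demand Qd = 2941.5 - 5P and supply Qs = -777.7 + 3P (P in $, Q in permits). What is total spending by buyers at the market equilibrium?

Set Qd = Qs: 2941.5 - 5P = -777.7 + 3P, so 3719.2 = 8P and P* = 464.9.
Plugging P* into demand: Q* = 2941.5 - 5(464.9) = 617.
Total spending by buyers = P* × Q* = 464.9 × 617 = 286843.3.

Total spending by buyers = 286843.3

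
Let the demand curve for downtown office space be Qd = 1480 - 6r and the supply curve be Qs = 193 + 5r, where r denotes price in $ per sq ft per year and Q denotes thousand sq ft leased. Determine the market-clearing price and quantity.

r* = 117, Q* = 778

Set Qd = Qs: 1480 - 6r = 193 + 5r, so 1287 = 11r and r* = 117.
Substitute back: Q* = 1480 - 6(117) = 778.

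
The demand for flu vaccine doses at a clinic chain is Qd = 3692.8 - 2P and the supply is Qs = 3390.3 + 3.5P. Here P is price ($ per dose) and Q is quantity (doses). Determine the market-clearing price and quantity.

The market clears where 3692.8 - 2P = 3390.3 + 3.5P. Rearranging, 5.5P = 302.5, hence P* = 55.
Substitute back: Q* = 3692.8 - 2(55) = 3582.8.

P* = 55, Q* = 3582.8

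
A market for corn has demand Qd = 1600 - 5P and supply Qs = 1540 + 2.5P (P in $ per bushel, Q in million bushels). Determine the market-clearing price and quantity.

P* = 8, Q* = 1560

Set Qd = Qs: 1600 - 5P = 1540 + 2.5P, so 60 = 7.5P and P* = 8.
Substitute back: Q* = 1600 - 5(8) = 1560.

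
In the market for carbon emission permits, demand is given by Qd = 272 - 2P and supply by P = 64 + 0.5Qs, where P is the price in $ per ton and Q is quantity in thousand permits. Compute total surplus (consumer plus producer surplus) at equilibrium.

Total surplus = 2592

Solving each curve for Q: Qs = -128 + 2P.
Equating demand and supply, 272 - 2P = -128 + 2P gives 4P = 400, so P* = 100.
Plugging P* into demand: Q* = 272 - 2(100) = 72.
Demand choke price = 136; supply choke price = 64. CS = ½(136 - 100)(72) = 1296; PS = ½(100 - 64)(72) = 1296. Total surplus = 2592.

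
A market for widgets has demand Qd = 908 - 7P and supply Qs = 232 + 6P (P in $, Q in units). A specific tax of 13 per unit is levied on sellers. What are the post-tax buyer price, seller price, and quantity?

P_b = 58, P_s = 45, Q = 502

Sellers keep P_s = P_b - 13 per unit, so supply in terms of the buyer price is Qs = 154 + 6P_b.
Market clearing requires 908 - 7P_b = 154 + 6P_b; hence 754 = 13P_b and P_b = 58.
So P_s = 45 and the quantity traded is Q = 908 - 7(58) = 502.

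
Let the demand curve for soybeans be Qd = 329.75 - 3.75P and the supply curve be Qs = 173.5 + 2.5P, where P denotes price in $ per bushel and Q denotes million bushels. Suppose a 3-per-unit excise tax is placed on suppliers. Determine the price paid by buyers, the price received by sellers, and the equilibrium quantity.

The tax drives a wedge P_b - P_s = 3. Substituting P_s = P_b - 3 into supply: Qs = 166 + 2.5P_b.
Equate demand and the shifted supply: 329.75 - 3.75P_b = 166 + 2.5P_b, giving 6.25P_b = 163.75, so P_b = 26.2.
So P_s = 23.2 and the quantity traded is Q = 329.75 - 3.75(26.2) = 231.5.

P_b = 26.2, P_s = 23.2, Q = 231.5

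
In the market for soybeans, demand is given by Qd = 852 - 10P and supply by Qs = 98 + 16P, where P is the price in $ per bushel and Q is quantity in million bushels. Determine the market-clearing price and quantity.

P* = 29, Q* = 562

The market clears where 852 - 10P = 98 + 16P. Rearranging, 26P = 754, hence P* = 29.
From the demand curve, Q* = 852 - 10(29) = 562.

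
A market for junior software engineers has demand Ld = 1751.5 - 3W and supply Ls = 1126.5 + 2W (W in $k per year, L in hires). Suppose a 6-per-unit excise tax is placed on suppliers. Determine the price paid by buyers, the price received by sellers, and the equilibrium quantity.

The tax drives a wedge W_b - W_s = 6. Substituting W_s = W_b - 6 into supply: Ls = 1114.5 + 2W_b.
Market clearing requires 1751.5 - 3W_b = 1114.5 + 2W_b; hence 637 = 5W_b and W_b = 127.4.
Then W_s = 127.4 - 6 = 121.4 and L = 1751.5 - 3(127.4) = 1369.3.

W_b = 127.4, W_s = 121.4, L = 1369.3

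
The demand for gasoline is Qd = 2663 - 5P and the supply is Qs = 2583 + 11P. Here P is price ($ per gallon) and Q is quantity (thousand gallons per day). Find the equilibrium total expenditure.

Set Qd = Qs: 2663 - 5P = 2583 + 11P, so 80 = 16P and P* = 5.
Then Q* = 2663 - 5(5) = 2638.
Total expenditure = P* × Q* = 5 × 2638 = 13190.

Total expenditure = 13190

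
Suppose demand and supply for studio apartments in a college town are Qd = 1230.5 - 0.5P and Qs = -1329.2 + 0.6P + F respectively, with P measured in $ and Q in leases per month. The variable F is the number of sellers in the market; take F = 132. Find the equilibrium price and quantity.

With F = 132, supply is Qs = -1197.2 + 0.6P.
At equilibrium Qd = Qs, so 1230.5 - 0.5P = -1197.2 + 0.6P; collecting terms, 2427.7 = 1.1P and P* = 2207.
Then Q* = 1230.5 - 0.5(2207) = 127.

P* = 2207, Q* = 127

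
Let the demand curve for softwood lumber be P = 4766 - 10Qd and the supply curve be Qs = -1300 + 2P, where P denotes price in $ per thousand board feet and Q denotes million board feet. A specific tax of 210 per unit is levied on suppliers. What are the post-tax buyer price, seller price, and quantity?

Rewriting in direct form: Qd = 476.6 - 0.1P.
With a tax of 210 on suppliers, they supply based on the net price P_s = P_b - 210, so Qs = -1720 + 2P_b.
Set Qd = Qs: 476.6 - 0.1P_b = -1720 + 2P_b, so 2196.6 = 2.1P_b and P_b = 1046.
Then P_s = 1046 - 210 = 836 and Q = 476.6 - 0.1(1046) = 372.

P_b = 1046, P_s = 836, Q = 372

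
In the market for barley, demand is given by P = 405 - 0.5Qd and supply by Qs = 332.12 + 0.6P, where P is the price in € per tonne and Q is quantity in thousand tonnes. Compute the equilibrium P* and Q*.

Solving each curve for Q: Qd = 810 - 2P.
Set Qd = Qs: 810 - 2P = 332.12 + 0.6P, so 477.88 = 2.6P and P* = 183.8.
Substitute back: Q* = 810 - 2(183.8) = 442.4.

P* = 183.8, Q* = 442.4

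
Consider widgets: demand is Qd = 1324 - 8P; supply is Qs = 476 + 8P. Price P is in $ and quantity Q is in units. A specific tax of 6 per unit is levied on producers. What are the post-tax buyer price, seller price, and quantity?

P_b = 56, P_s = 50, Q = 876

The tax drives a wedge P_b - P_s = 6. Substituting P_s = P_b - 6 into supply: Qs = 428 + 8P_b.
Set Qd = Qs: 1324 - 8P_b = 428 + 8P_b, so 896 = 16P_b and P_b = 56.
Then P_s = 56 - 6 = 50 and Q = 1324 - 8(56) = 876.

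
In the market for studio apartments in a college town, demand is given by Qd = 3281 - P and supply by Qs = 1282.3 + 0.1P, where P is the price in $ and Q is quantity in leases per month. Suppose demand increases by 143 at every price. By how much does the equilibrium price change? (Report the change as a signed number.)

ΔP = 130

Equating demand and supply, 3281 - P = 1282.3 + 0.1P gives 1.1P = 1998.7, so P* = 1817.
Then Q* = 3281 - 1817 = 1464.
After the shift, demand is Qd = 3424 - P.
Re-solving, 1.1P = 2141.7 gives P = 1947 and Q = 1477.
ΔP = 1947 - 1817 = 130.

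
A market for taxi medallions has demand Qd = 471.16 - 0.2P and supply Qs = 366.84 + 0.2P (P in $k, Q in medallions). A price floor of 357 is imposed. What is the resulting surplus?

With P fixed at 357, quantity demanded is 399.76 and quantity supplied is 438.24.
Surplus = Qs - Qd = 438.24 - 399.76 = 38.48.

Surplus = 38.48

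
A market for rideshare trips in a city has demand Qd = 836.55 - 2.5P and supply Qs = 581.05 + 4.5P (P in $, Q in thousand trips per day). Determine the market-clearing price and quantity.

At equilibrium Qd = Qs, so 836.55 - 2.5P = 581.05 + 4.5P; collecting terms, 255.5 = 7P and P* = 36.5.
Then Q* = 836.55 - 2.5(36.5) = 745.3.

P* = 36.5, Q* = 745.3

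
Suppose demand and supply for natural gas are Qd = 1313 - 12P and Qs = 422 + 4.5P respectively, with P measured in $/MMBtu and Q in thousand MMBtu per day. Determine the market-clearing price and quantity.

The market clears where 1313 - 12P = 422 + 4.5P. Rearranging, 16.5P = 891, hence P* = 54.
Then Q* = 1313 - 12(54) = 665.

P* = 54, Q* = 665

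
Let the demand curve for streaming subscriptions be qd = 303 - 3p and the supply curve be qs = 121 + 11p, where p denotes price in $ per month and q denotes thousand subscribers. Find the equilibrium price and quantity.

Equating demand and supply, 303 - 3p = 121 + 11p gives 14p = 182, so p* = 13.
Plugging p* into demand: q* = 303 - 3(13) = 264.

p* = 13, q* = 264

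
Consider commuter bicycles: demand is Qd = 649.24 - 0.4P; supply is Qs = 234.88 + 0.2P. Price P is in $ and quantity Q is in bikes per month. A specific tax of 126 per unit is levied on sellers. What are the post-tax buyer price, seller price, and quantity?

Sellers keep P_s = P_b - 126 per unit, so supply in terms of the buyer price is Qs = 209.68 + 0.2P_b.
Market clearing requires 649.24 - 0.4P_b = 209.68 + 0.2P_b; hence 439.56 = 0.6P_b and P_b = 732.6.
Then P_s = 732.6 - 126 = 606.6 and Q = 649.24 - 0.4(732.6) = 356.2.

P_b = 732.6, P_s = 606.6, Q = 356.2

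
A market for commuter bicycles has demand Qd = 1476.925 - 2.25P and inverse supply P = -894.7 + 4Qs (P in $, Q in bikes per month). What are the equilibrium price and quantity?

P* = 501.3, Q* = 349

Inverting to quantity form: Qs = 223.675 + 0.25P.
Equating demand and supply, 1476.925 - 2.25P = 223.675 + 0.25P gives 2.5P = 1253.25, so P* = 501.3.
Then Q* = 1476.925 - 2.25(501.3) = 349.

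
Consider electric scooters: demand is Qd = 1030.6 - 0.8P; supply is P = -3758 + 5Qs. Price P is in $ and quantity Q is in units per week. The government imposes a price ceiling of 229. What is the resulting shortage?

Rewriting in direct form: Qs = 751.6 + 0.2P.
With P fixed at 229, quantity demanded is 847.4 and quantity supplied is 797.4.
Shortage = Qd - Qs = 847.4 - 797.4 = 50.

Shortage = 50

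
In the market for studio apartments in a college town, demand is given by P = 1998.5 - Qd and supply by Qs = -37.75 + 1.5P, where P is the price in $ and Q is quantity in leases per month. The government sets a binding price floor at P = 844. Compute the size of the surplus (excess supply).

Surplus = 73.75

Solving each curve for Q: Qd = 1998.5 - P.
With P fixed at 844, quantity demanded is 1154.5 and quantity supplied is 1228.25.
Surplus = Qs - Qd = 1228.25 - 1154.5 = 73.75.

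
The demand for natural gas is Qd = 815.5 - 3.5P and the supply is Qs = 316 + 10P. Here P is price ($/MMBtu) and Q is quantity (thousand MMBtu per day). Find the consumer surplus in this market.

At equilibrium Qd = Qs, so 815.5 - 3.5P = 316 + 10P; collecting terms, 499.5 = 13.5P and P* = 37.
Substitute back: Q* = 815.5 - 3.5(37) = 686.
Demand choke price (Qd = 0): P = 815.5/3.5 = 233. Consumer surplus = ½ × (233 - 37) × 686 = 67228.

Consumer surplus = 67228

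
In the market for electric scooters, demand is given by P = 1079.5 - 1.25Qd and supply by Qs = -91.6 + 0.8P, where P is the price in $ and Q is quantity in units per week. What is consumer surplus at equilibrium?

Consumer surplus = 93122.5

Inverting to quantity form: Qd = 863.6 - 0.8P.
The market clears where 863.6 - 0.8P = -91.6 + 0.8P. Rearranging, 1.6P = 955.2, hence P* = 597.
From the demand curve, Q* = 863.6 - 0.8(597) = 386.
Demand choke price (Qd = 0): P = 863.6/0.8 = 1079.5. Consumer surplus = ½ × (1079.5 - 597) × 386 = 93122.5.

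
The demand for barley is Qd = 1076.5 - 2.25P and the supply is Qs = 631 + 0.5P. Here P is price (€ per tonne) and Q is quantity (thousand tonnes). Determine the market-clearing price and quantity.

P* = 162, Q* = 712

Equating demand and supply, 1076.5 - 2.25P = 631 + 0.5P gives 2.75P = 445.5, so P* = 162.
Plugging P* into demand: Q* = 1076.5 - 2.25(162) = 712.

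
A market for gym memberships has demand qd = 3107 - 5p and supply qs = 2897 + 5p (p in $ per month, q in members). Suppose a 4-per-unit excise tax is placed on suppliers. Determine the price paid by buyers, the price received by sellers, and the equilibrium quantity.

p_b = 23, p_s = 19, q = 2992

The tax drives a wedge p_b - p_s = 4. Substituting p_s = p_b - 4 into supply: qs = 2877 + 5p_b.
Set qd = qs: 3107 - 5p_b = 2877 + 5p_b, so 230 = 10p_b and p_b = 23.
So p_s = 19 and the quantity traded is q = 3107 - 5(23) = 2992.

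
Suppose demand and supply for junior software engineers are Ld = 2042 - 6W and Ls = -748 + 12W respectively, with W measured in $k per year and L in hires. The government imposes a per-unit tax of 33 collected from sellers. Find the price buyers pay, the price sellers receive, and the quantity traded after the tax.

W_b = 177, W_s = 144, L = 980

Sellers keep W_s = W_b - 33 per unit, so supply in terms of the buyer price is Ls = -1144 + 12W_b.
Set Ld = Ls: 2042 - 6W_b = -1144 + 12W_b, so 3186 = 18W_b and W_b = 177.
So W_s = 144 and the quantity traded is L = 2042 - 6(177) = 980.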